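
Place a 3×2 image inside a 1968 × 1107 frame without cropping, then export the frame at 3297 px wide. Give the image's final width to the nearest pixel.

At 1968×1107 the image is height-limited, so width = 1107 × 3/2 ≈ 1660.50 px.
Scaling 1968 → 3297 is ×1.6753, so the width becomes 1660.50 × 1.6753 ≈ 2781.84 px.

2782 px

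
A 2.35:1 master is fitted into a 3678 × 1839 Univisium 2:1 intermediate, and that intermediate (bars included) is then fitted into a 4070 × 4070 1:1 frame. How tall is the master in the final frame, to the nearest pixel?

2.35:1 in 3678×1839: fills the width, so the master is 3678.00 × 1565.11.
Univisium 2:1 in 4070×4070: fills the width, so the intermediate becomes 4070.00 × 2035.00 — a scale of ×1.1066.
The master scales with it: height 1565.11 × 1.1066 ≈ 1731.91.

1732 px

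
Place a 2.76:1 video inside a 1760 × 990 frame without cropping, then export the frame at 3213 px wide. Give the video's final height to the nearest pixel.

Fitted into 1760×990, the video spans the width; its height is 1760 / 2.760 ≈ 637.68 px.
Resizing to 3213 px wide multiplies everything by 1.8256: 637.68 → 1164.13 px.

1164 px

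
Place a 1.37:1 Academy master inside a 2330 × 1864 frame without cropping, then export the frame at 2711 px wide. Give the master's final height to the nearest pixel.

At 2330×1864 the master is width-limited, so height = 2330 / 1.370 ≈ 1700.73 px.
The frame scales by 2711/2330 = 1.1635; 1700.73 × 1.1635 ≈ 1978.83 px.

1979 px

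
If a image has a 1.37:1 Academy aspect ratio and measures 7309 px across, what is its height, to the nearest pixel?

5335 px

Height = 7309 / 1.370 = 5335.04.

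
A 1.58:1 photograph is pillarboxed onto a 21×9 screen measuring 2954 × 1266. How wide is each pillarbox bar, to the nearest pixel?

477 px

1.58:1 (1.580) < 21×9 (2.333), so the photograph fills the height.
Content width = 1266 × 1.580 ≈ 2000.28 px.
2954 − 2000.28 = 953.72 px of bars (476.86 each).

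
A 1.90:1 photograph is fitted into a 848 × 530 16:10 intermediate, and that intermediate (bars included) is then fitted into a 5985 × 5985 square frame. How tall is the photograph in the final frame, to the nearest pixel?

3150 px

First fit — 1.90:1 into 848×530 spans the width: 848.00 × 446.32.
16:10 in 5985×5985: fills the width, so the intermediate becomes 5985.00 × 3740.62 — a scale of ×7.0578.
The photograph scales with it: height 446.32 × 7.0578 ≈ 3150.00.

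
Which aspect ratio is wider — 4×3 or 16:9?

4×3 = 1.333 and 16:9 = 1.778; 1.778 > 1.333.

16:9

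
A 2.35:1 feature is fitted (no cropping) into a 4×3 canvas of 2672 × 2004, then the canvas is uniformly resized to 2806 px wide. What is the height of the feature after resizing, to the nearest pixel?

Fitted into 2672×2004, the feature spans the width; its height is 2672 / 2.350 ≈ 1137.02 px.
The frame scales by 2806/2672 = 1.0501; 1137.02 × 1.0501 ≈ 1194.04 px.

1194 px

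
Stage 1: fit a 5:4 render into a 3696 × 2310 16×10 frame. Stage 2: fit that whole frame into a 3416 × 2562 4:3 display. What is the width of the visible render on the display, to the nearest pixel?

First fit — 5:4 into 3696×2310 spans the height: 2887.50 × 2310.00.
The 16×10 canvas is width-limited in 3416×2562, giving 3416.00 × 2135.00; scale factor 0.9242.
The render scales with it: width 2887.50 × 0.9242 ≈ 2668.75.

2669 px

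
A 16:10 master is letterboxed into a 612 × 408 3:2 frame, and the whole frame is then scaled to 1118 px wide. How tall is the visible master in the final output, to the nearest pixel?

699 px

Fitted into 612×408, the master spans the width; its height is 612 × 10/16 ≈ 382.50 px.
Resizing to 1118 px wide multiplies everything by 1.8268: 382.50 → 698.75 px.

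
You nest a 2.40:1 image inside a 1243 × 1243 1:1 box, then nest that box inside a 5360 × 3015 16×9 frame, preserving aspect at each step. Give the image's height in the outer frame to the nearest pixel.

First fit — 2.40:1 into 1243×1243 spans the width: 1243.00 × 517.92.
Second fit — the 1:1 canvas into 5360×3015 spans the height: 3015.00 × 3015.00 (×2.4256 from 1243×1243).
The image scales with it: height 517.92 × 2.4256 ≈ 1256.25.

1256 px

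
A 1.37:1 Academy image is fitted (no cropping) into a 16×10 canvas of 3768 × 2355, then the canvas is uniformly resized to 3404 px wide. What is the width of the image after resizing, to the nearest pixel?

Fitted into 3768×2355, the image spans the height; its width is 2355 × 1.370 ≈ 3226.35 px.
Resizing to 3404 px wide multiplies everything by 0.9034: 3226.35 → 2914.68 px.

2915 px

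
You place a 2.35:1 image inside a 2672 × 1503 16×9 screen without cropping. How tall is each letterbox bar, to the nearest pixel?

183 px

2.35:1 (2.350) > 16×9 (1.778), so the image fills the width.
That makes the image 1137.02 px tall (2672 / 2.350).
Black = 1503 − 1137.02 = 365.98 px, or 182.99 per bar.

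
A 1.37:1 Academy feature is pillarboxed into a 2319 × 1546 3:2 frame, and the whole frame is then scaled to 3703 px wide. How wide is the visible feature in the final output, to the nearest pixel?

Fitted into 2319×1546, the feature spans the height; its width is 1546 × 1.370 ≈ 2118.02 px.
The frame scales by 3703/2319 = 1.5968; 2118.02 × 1.5968 ≈ 3382.07 px.

3382 px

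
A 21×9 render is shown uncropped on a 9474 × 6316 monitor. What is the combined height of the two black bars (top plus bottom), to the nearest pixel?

2256 px

21×9 (2.333) > 3:2 (1.500), so the render fills the width.
Content height = 9474 × 9/21 ≈ 4060.29 px.
6316 − 4060.29 = 2255.71 px of bars.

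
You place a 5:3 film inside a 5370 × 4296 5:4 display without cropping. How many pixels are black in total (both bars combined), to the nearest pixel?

5767380 pixels

5:3 is wider than 5:4, so it spans the full width.
That makes the image 3222.0000 px tall (5370 × 3/5).
Black = 4296 − 3222.0000 = 1074.0000 px.
Bar area = 1074.0000 × 5370 ≈ 5767380 px.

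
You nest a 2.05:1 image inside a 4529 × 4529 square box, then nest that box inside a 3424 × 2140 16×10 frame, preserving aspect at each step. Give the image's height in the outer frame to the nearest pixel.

1044 px

Inside the 4529×4529 canvas the image is width-limited at 4529.00 × 2209.27.
The square canvas is height-limited in 3424×2140, giving 2140.00 × 2140.00; scale factor 0.4725.
The image scales with it: height 2209.27 × 0.4725 ≈ 1043.90.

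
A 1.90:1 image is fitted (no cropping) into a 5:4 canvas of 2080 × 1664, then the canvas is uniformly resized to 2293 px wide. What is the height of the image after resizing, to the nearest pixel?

In the 2080×1664 frame the image fills the width: height = 2080 / 1.900 ≈ 1094.74 px.
Scaling 2080 → 2293 is ×1.1024, so the height becomes 1094.74 × 1.1024 ≈ 1206.84 px.

1207 px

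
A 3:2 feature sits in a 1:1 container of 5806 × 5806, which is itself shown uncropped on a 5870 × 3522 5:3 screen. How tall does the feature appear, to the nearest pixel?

2348 px

First fit — 3:2 into 5806×5806 spans the width: 5806.00 × 3870.67.
1:1 in 5870×3522: fills the height, so the intermediate becomes 3522.00 × 3522.00 — a scale of ×0.6066.
So the feature's height is 3870.67 × 0.6066 ≈ 2348.00.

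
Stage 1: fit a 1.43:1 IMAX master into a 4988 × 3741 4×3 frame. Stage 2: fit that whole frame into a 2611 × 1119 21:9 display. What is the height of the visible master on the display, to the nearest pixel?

1.43:1 IMAX in 4988×3741: fills the width, so the master is 4988.00 × 3488.11.
Second fit — the 4×3 canvas into 2611×1119 spans the height: 1492.00 × 1119.00 (×0.2991 from 4988×3741).
So the master's height is 3488.11 × 0.2991 ≈ 1043.36.

1043 px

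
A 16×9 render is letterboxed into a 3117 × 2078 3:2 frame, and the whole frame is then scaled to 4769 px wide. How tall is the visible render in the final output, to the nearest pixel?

2683 px

In the 3117×2078 frame the render fills the width: height = 3117 × 9/16 ≈ 1753.31 px.
Scaling 3117 → 4769 is ×1.5300, so the height becomes 1753.31 × 1.5300 ≈ 2682.56 px.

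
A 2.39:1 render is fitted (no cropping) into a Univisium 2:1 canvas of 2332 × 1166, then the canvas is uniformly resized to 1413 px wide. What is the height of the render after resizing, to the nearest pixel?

591 px

At 2332×1166 the render is width-limited, so height = 2332 / 2.390 ≈ 975.73 px.
Resizing to 1413 px wide multiplies everything by 0.6059: 975.73 → 591.21 px.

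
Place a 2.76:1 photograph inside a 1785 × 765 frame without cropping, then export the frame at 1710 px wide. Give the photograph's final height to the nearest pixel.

Fitted into 1785×765, the photograph spans the width; its height is 1785 / 2.760 ≈ 646.74 px.
The frame scales by 1710/1785 = 0.9580; 646.74 × 0.9580 ≈ 619.57 px.

620 px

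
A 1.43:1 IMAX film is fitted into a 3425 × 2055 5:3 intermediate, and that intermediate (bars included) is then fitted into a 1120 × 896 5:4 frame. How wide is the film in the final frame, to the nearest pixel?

Inside the 3425×2055 canvas the film is height-limited at 2938.65 × 2055.00.
Second fit — the 5:3 canvas into 1120×896 spans the width: 1120.00 × 672.00 (×0.3270 from 3425×2055).
Applying the same ×0.3270: 2938.65 → 960.96.

961 px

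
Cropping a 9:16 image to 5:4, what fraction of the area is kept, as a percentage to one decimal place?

45.0%

The width stays; only height is cut (since 5:4 is wider than 9:16).
(0.562)/(1.250) ≈ 0.450 of the area survives.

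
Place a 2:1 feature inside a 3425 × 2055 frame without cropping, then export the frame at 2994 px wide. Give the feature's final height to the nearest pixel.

1497 px

At 3425×2055 the feature is width-limited, so height = 3425 × 1/2 ≈ 1712.50 px.
The frame scales by 2994/3425 = 0.8742; 1712.50 × 0.8742 ≈ 1497.00 px.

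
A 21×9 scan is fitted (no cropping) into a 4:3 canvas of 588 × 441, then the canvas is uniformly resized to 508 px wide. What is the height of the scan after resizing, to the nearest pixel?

Fitted into 588×441, the scan spans the width; its height is 588 × 9/21 ≈ 252.00 px.
Scaling 588 → 508 is ×0.8639, so the height becomes 252.00 × 0.8639 ≈ 217.71 px.

218 px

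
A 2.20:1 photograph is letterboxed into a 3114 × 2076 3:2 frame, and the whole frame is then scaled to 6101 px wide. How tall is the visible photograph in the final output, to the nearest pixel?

Fitted into 3114×2076, the photograph spans the width; its height is 3114 / 2.200 ≈ 1415.45 px.
The frame scales by 6101/3114 = 1.9592; 1415.45 × 1.9592 ≈ 2773.18 px.

2773 px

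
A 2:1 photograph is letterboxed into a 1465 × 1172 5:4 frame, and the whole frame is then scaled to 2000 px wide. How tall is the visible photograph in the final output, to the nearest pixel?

1000 px

In the 1465×1172 frame the photograph fills the width: height = 1465 × 1/2 ≈ 732.50 px.
Scaling 1465 → 2000 is ×1.3652, so the height becomes 732.50 × 1.3652 ≈ 1000.00 px.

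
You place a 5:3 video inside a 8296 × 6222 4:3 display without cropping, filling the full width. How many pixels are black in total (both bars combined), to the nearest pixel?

That makes the image 4977.6000 px tall (8296 × 3/5).
6222 − 4977.6000 = 1244.4000 px of bars.
That's 1244.4000 × 8296 ≈ 10323542 black pixels.

10323542 pixels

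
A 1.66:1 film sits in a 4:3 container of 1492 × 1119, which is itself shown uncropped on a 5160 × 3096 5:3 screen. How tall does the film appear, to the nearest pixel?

2487 px

Inside the 1492×1119 canvas the film is width-limited at 1492.00 × 898.80.
The 4:3 canvas is height-limited in 5160×3096, giving 4128.00 × 3096.00; scale factor 2.7668.
The film scales with it: height 898.80 × 2.7668 ≈ 2486.75.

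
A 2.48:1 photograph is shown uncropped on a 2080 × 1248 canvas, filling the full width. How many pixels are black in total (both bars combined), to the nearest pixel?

That makes the image 838.7097 px tall (2080 / 2.480).
Leftover height: 1248 − 838.7097 = 409.2903 px.
Across the 2080-px span: 409.2903 × 2080 ≈ 851324 px.

851324 pixels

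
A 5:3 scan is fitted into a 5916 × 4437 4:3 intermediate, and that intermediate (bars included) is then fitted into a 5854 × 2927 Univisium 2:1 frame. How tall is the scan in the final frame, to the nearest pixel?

Inside the 5916×4437 canvas the scan is width-limited at 5916.00 × 3549.60.
Second fit — the 4:3 canvas into 5854×2927 spans the height: 3902.67 × 2927.00 (×0.6597 from 5916×4437).
The scan scales with it: height 3549.60 × 0.6597 ≈ 2341.60.

2342 px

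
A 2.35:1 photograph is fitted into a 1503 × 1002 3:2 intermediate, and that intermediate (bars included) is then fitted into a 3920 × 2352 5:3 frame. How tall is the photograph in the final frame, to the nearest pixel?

Inside the 1503×1002 canvas the photograph is width-limited at 1503.00 × 639.57.
Second fit — the 3:2 canvas into 3920×2352 spans the height: 3528.00 × 2352.00 (×2.3473 from 1503×1002).
Applying the same ×2.3473: 639.57 → 1501.28.

1501 px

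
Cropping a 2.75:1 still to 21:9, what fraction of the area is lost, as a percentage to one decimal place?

21:9 is narrower than 2.75:1, so the crop keeps the full height and trims the width.
Area ratio = (2.333)/(2.750) = 84.85%; the remaining 15.15% is cropped out.

15.2%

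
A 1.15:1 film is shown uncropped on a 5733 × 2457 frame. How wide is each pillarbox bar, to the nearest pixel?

Since 1.150 < 2.333, the film is height-limited.
Content width = 2457 × 1.150 ≈ 2825.55 px.
5733 − 2825.55 = 2907.45 px of bars (1453.72 each).

1454 px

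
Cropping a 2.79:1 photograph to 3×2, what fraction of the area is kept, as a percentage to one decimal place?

The height stays; only width is cut (since 3×2 is narrower than 2.79:1).
(1.500)/(2.790) ≈ 0.538 of the area survives.

53.8%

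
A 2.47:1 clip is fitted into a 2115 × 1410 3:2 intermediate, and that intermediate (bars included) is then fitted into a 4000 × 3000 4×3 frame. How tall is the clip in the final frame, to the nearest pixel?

2.47:1 in 2115×1410: fills the width, so the clip is 2115.00 × 856.28.
Second fit — the 3:2 canvas into 4000×3000 spans the width: 4000.00 × 2666.67 (×1.8913 from 2115×1410).
So the clip's height is 856.28 × 1.8913 ≈ 1619.43.

1619 px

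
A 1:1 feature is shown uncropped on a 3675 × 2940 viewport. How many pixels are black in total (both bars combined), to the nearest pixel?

Since 1.000 < 1.250, the feature is height-limited.
Content width = 2940 × 1/1 ≈ 2940.0000 px.
Leftover width: 3675 − 2940.0000 = 735.0000 px.
Across the 2940-px span: 735.0000 × 2940 ≈ 2160900 px.

2160900 pixels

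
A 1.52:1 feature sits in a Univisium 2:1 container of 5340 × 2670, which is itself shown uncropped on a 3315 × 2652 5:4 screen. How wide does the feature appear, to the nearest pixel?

2519 px

Inside the 5340×2670 canvas the feature is height-limited at 4058.40 × 2670.00.
Second fit — the Univisium 2:1 canvas into 3315×2652 spans the width: 3315.00 × 1657.50 (×0.6208 from 5340×2670).
So the feature's width is 4058.40 × 0.6208 ≈ 2519.40.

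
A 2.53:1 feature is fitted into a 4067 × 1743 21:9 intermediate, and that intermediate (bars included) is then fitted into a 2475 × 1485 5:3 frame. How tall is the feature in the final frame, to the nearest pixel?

978 px

First fit — 2.53:1 into 4067×1743 spans the width: 4067.00 × 1607.51.
21:9 in 2475×1485: fills the width, so the intermediate becomes 2475.00 × 1060.71 — a scale of ×0.6086.
Applying the same ×0.6086: 1607.51 → 978.26.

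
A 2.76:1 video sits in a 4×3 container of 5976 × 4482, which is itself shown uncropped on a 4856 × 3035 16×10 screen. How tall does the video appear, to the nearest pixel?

1466 px

First fit — 2.76:1 into 5976×4482 spans the width: 5976.00 × 2165.22.
The 4×3 canvas is height-limited in 4856×3035, giving 4046.67 × 3035.00; scale factor 0.6772.
Applying the same ×0.6772: 2165.22 → 1466.18.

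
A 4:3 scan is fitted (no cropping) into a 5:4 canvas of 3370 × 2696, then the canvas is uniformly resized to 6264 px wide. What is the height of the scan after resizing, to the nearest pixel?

In the 3370×2696 frame the scan fills the width: height = 3370 × 3/4 ≈ 2527.50 px.
Resizing to 6264 px wide multiplies everything by 1.8588: 2527.50 → 4698.00 px.

4698 px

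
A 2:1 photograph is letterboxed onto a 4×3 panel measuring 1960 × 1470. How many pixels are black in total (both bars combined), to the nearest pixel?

960400 pixels

2:1 (2.000) > 4×3 (1.333), so the photograph fills the width.
Content height = 1960 × 1/2 ≈ 980.0000 px.
Leftover height: 1470 − 980.0000 = 490.0000 px.
That's 490.0000 × 1960 ≈ 960400 black pixels.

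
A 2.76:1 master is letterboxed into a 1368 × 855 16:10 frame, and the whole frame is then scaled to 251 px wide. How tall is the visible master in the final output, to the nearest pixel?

At 1368×855 the master is width-limited, so height = 1368 / 2.760 ≈ 495.65 px.
Scaling 1368 → 251 is ×0.1835, so the height becomes 495.65 × 0.1835 ≈ 90.94 px.

91 px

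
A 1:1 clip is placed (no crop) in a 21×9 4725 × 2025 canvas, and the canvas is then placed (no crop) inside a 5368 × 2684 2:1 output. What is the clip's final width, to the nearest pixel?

2301 px

1:1 in 4725×2025: fills the height, so the clip is 2025.00 × 2025.00.
Second fit — the 21×9 canvas into 5368×2684 spans the width: 5368.00 × 2300.57 (×1.1361 from 4725×2025).
Applying the same ×1.1361: 2025.00 → 2300.57.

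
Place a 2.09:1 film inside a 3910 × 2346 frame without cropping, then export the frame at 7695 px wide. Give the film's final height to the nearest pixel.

At 3910×2346 the film is width-limited, so height = 3910 / 2.090 ≈ 1870.81 px.
Scaling 3910 → 7695 is ×1.9680, so the height becomes 1870.81 × 1.9680 ≈ 3681.82 px.

3682 px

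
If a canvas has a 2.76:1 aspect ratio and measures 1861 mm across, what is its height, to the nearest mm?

1861 / 2.760 = 674.28.

674 mm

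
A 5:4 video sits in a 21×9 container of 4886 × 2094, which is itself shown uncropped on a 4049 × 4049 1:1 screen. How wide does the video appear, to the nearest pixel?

2169 px

First fit — 5:4 into 4886×2094 spans the height: 2617.50 × 2094.00.
The 21×9 canvas is width-limited in 4049×4049, giving 4049.00 × 1735.29; scale factor 0.8287.
The video scales with it: width 2617.50 × 0.8287 ≈ 2169.11.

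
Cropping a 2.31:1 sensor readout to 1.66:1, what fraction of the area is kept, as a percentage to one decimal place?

71.9%

The height stays; only width is cut (since 1.66:1 is narrower than 2.31:1).
(1.660)/(2.310) ≈ 0.719 of the area survives.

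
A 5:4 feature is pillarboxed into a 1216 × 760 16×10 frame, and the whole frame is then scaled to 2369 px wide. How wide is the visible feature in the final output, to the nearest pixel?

In the 1216×760 frame the feature fills the height: width = 760 × 5/4 ≈ 950.00 px.
Resizing to 2369 px wide multiplies everything by 1.9482: 950.00 → 1850.78 px.

1851 px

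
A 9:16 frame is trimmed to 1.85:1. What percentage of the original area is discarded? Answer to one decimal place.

69.6%

1.85:1 is wider than 9:16, so the crop keeps the full width and trims the height.
Fraction kept = (0.562)/(1.850) ≈ 30.41%, so 69.59% is lost.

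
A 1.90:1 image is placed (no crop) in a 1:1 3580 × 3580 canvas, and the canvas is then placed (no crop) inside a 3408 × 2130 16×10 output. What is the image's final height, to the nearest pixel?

1121 px

1.90:1 in 3580×3580: fills the width, so the image is 3580.00 × 1884.21.
Second fit — the 1:1 canvas into 3408×2130 spans the height: 2130.00 × 2130.00 (×0.5950 from 3580×3580).
So the image's height is 1884.21 × 0.5950 ≈ 1121.05.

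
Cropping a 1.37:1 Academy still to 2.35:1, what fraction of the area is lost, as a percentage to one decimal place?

41.7%

2.35:1 is wider than 1.37:1 Academy, so the crop keeps the full width and trims the height.
Fraction kept = (1.370)/(2.350) ≈ 58.30%, so 41.70% is lost.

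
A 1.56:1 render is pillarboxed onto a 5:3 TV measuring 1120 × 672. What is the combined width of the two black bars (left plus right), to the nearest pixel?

1.56:1 (1.560) < 5:3 (1.667), so the render fills the height.
Content width = 672 × 1.560 ≈ 1048.32 px.
Leftover width: 1120 − 1048.32 = 71.68 px.

72 px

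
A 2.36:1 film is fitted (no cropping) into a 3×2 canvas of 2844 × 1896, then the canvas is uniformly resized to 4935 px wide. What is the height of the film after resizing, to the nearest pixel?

In the 2844×1896 frame the film fills the width: height = 2844 / 2.360 ≈ 1205.08 px.
Scaling 2844 → 4935 is ×1.7352, so the height becomes 1205.08 × 1.7352 ≈ 2091.10 px.

2091 px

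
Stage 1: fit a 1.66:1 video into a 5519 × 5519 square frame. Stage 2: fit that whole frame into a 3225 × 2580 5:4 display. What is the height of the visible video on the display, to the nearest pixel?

First fit — 1.66:1 into 5519×5519 spans the width: 5519.00 × 3324.70.
square in 3225×2580: fills the height, so the intermediate becomes 2580.00 × 2580.00 — a scale of ×0.4675.
So the video's height is 3324.70 × 0.4675 ≈ 1554.22.

1554 px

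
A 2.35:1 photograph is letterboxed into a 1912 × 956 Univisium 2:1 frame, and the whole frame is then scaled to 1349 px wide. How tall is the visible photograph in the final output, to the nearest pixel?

At 1912×956 the photograph is width-limited, so height = 1912 / 2.350 ≈ 813.62 px.
The frame scales by 1349/1912 = 0.7055; 813.62 × 0.7055 ≈ 574.04 px.

574 px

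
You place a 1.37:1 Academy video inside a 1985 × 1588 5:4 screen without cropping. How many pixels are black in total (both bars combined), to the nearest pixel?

276103 pixels

Since 1.370 > 1.250, the video is width-limited.
The video is 1985 / 1.370 ≈ 1448.9051 px tall.
1588 − 1448.9051 = 139.0949 px of bars.
That's 139.0949 × 1985 ≈ 276103 black pixels.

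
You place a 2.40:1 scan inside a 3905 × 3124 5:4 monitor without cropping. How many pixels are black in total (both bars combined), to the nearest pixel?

5845460 pixels

2.40:1 (2.400) > 5:4 (1.250), so the scan fills the width.
Content height = 3905 / 2.400 ≈ 1627.0833 px.
Leftover height: 3124 − 1627.0833 = 1496.9167 px.
Across the 3905-px span: 1496.9167 × 3905 ≈ 5845460 px.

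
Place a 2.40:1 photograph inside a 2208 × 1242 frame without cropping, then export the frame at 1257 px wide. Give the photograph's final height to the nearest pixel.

524 px

At 2208×1242 the photograph is width-limited, so height = 2208 / 2.400 ≈ 920.00 px.
Resizing to 1257 px wide multiplies everything by 0.5693: 920.00 → 523.75 px.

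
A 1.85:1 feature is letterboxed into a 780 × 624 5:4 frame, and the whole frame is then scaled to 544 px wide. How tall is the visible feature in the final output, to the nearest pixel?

In the 780×624 frame the feature fills the width: height = 780 / 1.850 ≈ 421.62 px.
Scaling 780 → 544 is ×0.6974, so the height becomes 421.62 × 0.6974 ≈ 294.05 px.

294 px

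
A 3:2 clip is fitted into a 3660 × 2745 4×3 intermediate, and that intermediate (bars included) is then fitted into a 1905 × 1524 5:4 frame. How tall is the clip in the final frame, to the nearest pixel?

3:2 in 3660×2745: fills the width, so the clip is 3660.00 × 2440.00.
The 4×3 canvas is width-limited in 1905×1524, giving 1905.00 × 1428.75; scale factor 0.5205.
The clip scales with it: height 2440.00 × 0.5205 ≈ 1270.00.

1270 px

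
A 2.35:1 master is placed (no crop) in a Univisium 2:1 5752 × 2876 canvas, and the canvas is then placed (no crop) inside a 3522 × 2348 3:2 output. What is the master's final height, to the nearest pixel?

Inside the 5752×2876 canvas the master is width-limited at 5752.00 × 2447.66.
Second fit — the Univisium 2:1 canvas into 3522×2348 spans the width: 3522.00 × 1761.00 (×0.6123 from 5752×2876).
So the master's height is 2447.66 × 0.6123 ≈ 1498.72.

1499 px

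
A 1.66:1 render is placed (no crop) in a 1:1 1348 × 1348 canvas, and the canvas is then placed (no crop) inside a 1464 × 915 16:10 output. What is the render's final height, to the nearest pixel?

551 px

Inside the 1348×1348 canvas the render is width-limited at 1348.00 × 812.05.
Second fit — the 1:1 canvas into 1464×915 spans the height: 915.00 × 915.00 (×0.6788 from 1348×1348).
Applying the same ×0.6788: 812.05 → 551.20.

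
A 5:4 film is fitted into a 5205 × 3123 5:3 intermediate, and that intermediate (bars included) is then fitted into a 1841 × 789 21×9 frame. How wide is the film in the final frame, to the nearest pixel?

5:4 in 5205×3123: fills the height, so the film is 3903.75 × 3123.00.
5:3 in 1841×789: fills the height, so the intermediate becomes 1315.00 × 789.00 — a scale of ×0.2526.
So the film's width is 3903.75 × 0.2526 ≈ 986.25.

986 px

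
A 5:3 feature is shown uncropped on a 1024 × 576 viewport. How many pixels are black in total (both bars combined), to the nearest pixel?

36864 pixels

Since 1.667 < 1.778, the feature is height-limited.
Content width = 576 × 5/3 ≈ 960.0000 px.
Black = 1024 − 960.0000 = 64.0000 px.
That's 64.0000 × 576 ≈ 36864 black pixels.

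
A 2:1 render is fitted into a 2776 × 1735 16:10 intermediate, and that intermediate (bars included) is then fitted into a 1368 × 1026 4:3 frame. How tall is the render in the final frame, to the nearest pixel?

684 px

Inside the 2776×1735 canvas the render is width-limited at 2776.00 × 1388.00.
16:10 in 1368×1026: fills the width, so the intermediate becomes 1368.00 × 855.00 — a scale of ×0.4928.
Applying the same ×0.4928: 1388.00 → 684.00.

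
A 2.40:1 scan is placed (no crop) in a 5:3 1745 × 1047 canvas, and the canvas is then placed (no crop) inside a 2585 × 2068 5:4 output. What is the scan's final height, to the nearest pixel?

Inside the 1745×1047 canvas the scan is width-limited at 1745.00 × 727.08.
Second fit — the 5:3 canvas into 2585×2068 spans the width: 2585.00 × 1551.00 (×1.4814 from 1745×1047).
Applying the same ×1.4814: 727.08 → 1077.08.

1077 px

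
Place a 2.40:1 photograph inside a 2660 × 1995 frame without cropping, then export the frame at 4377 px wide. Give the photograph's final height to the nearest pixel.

In the 2660×1995 frame the photograph fills the width: height = 2660 / 2.400 ≈ 1108.33 px.
Resizing to 4377 px wide multiplies everything by 1.6455: 1108.33 → 1823.75 px.

1824 px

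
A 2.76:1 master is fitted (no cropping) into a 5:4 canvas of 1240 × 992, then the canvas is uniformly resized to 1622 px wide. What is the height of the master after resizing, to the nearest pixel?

588 px

At 1240×992 the master is width-limited, so height = 1240 / 2.760 ≈ 449.28 px.
The frame scales by 1622/1240 = 1.3081; 449.28 × 1.3081 ≈ 587.68 px.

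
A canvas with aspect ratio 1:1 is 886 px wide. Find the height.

886 px

886·1/1 = 886.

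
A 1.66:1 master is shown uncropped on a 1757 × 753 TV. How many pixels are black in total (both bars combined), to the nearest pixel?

1.66:1 is narrower than 21×9, so it spans the full height.
That makes the image 1249.9800 px wide (753 × 1.660).
Black = 1757 − 1249.9800 = 507.0200 px.
Bar area = 507.0200 × 753 ≈ 381786 px.

381786 pixels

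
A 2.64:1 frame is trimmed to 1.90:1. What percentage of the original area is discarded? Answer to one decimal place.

The height stays; only width is cut (since 1.90:1 is narrower than 2.64:1).
Area ratio = (1.900)/(2.640) = 71.97%; the remaining 28.03% is cropped out.

28.0%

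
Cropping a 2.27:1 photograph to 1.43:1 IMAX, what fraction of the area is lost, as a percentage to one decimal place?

Going from 2.27:1 to 1.43:1 IMAX means cutting width while keeping height.
Fraction kept = (1.430)/(2.270) ≈ 63.00%, so 37.00% is lost.

37.0%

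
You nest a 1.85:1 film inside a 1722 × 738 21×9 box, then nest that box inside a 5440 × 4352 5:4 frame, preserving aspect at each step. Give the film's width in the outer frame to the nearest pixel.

4313 px

Inside the 1722×738 canvas the film is height-limited at 1365.30 × 738.00.
Second fit — the 21×9 canvas into 5440×4352 spans the width: 5440.00 × 2331.43 (×3.1591 from 1722×738).
Applying the same ×3.1591: 1365.30 → 4313.14.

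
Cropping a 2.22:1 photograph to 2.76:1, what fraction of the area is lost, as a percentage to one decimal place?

19.6%

2.76:1 is wider than 2.22:1, so the crop keeps the full width and trims the height.
(2.220)/(2.760) ≈ 0.804 of the area survives, leaving 19.57% discarded.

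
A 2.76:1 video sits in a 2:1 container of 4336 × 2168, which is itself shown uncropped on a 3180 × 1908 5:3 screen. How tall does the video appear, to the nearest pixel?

1152 px

2.76:1 in 4336×2168: fills the width, so the video is 4336.00 × 1571.01.
The 2:1 canvas is width-limited in 3180×1908, giving 3180.00 × 1590.00; scale factor 0.7334.
Applying the same ×0.7334: 1571.01 → 1152.17.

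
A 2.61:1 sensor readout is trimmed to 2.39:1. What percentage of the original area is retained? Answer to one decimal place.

91.6%

2.39:1 is narrower than 2.61:1, so the crop keeps the full height and trims the width.
(2.390)/(2.610) ≈ 0.916 of the area survives.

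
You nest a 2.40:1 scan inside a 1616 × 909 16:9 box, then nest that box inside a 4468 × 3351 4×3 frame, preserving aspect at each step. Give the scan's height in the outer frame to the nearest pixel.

2.40:1 in 1616×909: fills the width, so the scan is 1616.00 × 673.33.
The 16:9 canvas is width-limited in 4468×3351, giving 4468.00 × 2513.25; scale factor 2.7649.
So the scan's height is 673.33 × 2.7649 ≈ 1861.67.

1862 px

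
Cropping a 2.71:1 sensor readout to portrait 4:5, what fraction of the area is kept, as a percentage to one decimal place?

29.5%

Going from 2.71:1 to portrait 4:5 means cutting width while keeping height.
Area ratio = (0.800)/(2.710) = 29.52% retained.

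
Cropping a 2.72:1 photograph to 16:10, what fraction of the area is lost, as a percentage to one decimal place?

16:10 is narrower than 2.72:1, so the crop keeps the full height and trims the width.
Area ratio = (1.600)/(2.720) = 58.82%; the remaining 41.18% is cropped out.

41.2%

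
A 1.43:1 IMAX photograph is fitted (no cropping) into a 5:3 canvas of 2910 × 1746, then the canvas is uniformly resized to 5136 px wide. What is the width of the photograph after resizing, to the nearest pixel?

4407 px

In the 2910×1746 frame the photograph fills the height: width = 1746 × 1.430 ≈ 2496.78 px.
Resizing to 5136 px wide multiplies everything by 1.7649: 2496.78 → 4406.69 px.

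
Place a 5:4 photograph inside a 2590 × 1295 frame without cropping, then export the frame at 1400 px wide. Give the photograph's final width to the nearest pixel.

875 px

At 2590×1295 the photograph is height-limited, so width = 1295 × 5/4 ≈ 1618.75 px.
Scaling 2590 → 1400 is ×0.5405, so the width becomes 1618.75 × 0.5405 ≈ 875.00 px.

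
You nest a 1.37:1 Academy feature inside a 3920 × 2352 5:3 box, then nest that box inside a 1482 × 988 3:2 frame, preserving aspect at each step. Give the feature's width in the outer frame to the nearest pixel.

1218 px

First fit — 1.37:1 Academy into 3920×2352 spans the height: 3222.24 × 2352.00.
The 5:3 canvas is width-limited in 1482×988, giving 1482.00 × 889.20; scale factor 0.3781.
Applying the same ×0.3781: 3222.24 → 1218.20.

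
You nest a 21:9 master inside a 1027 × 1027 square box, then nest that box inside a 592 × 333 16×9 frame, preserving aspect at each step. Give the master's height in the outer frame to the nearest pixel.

143 px

Inside the 1027×1027 canvas the master is width-limited at 1027.00 × 440.14.
The square canvas is height-limited in 592×333, giving 333.00 × 333.00; scale factor 0.3242.
The master scales with it: height 440.14 × 0.3242 ≈ 142.71.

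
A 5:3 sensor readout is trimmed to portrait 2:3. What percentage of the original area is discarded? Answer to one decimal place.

60.0%

Going from 5:3 to portrait 2:3 means cutting width while keeping height.
(0.667)/(1.667) ≈ 0.400 of the area survives, leaving 60.00% discarded.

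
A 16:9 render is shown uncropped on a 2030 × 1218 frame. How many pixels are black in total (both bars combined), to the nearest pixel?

154534 pixels

16:9 is wider than 5:3, so it spans the full width.
The render is 2030 × 9/16 ≈ 1141.8750 px tall.
Black = 1218 − 1141.8750 = 76.1250 px.
Across the 2030-px span: 76.1250 × 2030 ≈ 154534 px.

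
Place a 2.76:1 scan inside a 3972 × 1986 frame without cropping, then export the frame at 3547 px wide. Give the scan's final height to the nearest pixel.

At 3972×1986 the scan is width-limited, so height = 3972 / 2.760 ≈ 1439.13 px.
The frame scales by 3547/3972 = 0.8930; 1439.13 × 0.8930 ≈ 1285.14 px.

1285 px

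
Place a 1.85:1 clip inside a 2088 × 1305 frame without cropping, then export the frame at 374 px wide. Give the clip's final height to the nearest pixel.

At 2088×1305 the clip is width-limited, so height = 2088 / 1.850 ≈ 1128.65 px.
Scaling 2088 → 374 is ×0.1791, so the height becomes 1128.65 × 0.1791 ≈ 202.16 px.

202 px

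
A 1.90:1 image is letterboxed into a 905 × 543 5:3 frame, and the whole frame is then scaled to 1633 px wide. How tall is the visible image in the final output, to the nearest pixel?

859 px

At 905×543 the image is width-limited, so height = 905 / 1.900 ≈ 476.32 px.
The frame scales by 1633/905 = 1.8044; 476.32 × 1.8044 ≈ 859.47 px.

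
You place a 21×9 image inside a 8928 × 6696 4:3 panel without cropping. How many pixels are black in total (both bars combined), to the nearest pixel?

25620809 pixels

21×9 (2.333) > 4:3 (1.333), so the image fills the width.
Content height = 8928 × 9/21 ≈ 3826.2857 px.
6696 − 3826.2857 = 2869.7143 px of bars.
That's 2869.7143 × 8928 ≈ 25620809 black pixels.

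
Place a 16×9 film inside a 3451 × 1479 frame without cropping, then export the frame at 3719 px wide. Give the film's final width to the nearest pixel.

2834 px

At 3451×1479 the film is height-limited, so width = 1479 × 16/9 ≈ 2629.33 px.
Resizing to 3719 px wide multiplies everything by 1.0777: 2629.33 → 2833.52 px.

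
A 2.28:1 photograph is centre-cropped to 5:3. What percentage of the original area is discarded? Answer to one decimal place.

5:3 is narrower than 2.28:1, so the crop keeps the full height and trims the width.
Fraction kept = (1.667)/(2.280) ≈ 73.10%, so 26.90% is lost.

26.9%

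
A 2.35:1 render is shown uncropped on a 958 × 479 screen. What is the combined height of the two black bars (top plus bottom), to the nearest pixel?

71 px

2.35:1 (2.350) > 2:1 (2.000), so the render fills the width.
The render is 958 / 2.350 ≈ 407.66 px tall.
Black = 479 − 407.66 = 71.34 px.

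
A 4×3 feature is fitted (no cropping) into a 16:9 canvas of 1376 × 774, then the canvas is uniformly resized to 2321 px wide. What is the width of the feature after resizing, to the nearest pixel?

At 1376×774 the feature is height-limited, so width = 774 × 4/3 ≈ 1032.00 px.
The frame scales by 2321/1376 = 1.6868; 1032.00 × 1.6868 ≈ 1740.75 px.

1741 px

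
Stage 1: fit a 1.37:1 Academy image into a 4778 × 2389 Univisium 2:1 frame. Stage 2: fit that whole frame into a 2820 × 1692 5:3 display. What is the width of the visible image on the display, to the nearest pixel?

1932 px

First fit — 1.37:1 Academy into 4778×2389 spans the height: 3272.93 × 2389.00.
Univisium 2:1 in 2820×1692: fills the width, so the intermediate becomes 2820.00 × 1410.00 — a scale of ×0.5902.
Applying the same ×0.5902: 3272.93 → 1931.70.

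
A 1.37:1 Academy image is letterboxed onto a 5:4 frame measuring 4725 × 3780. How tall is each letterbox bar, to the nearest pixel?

1.37:1 Academy (1.370) > 5:4 (1.250), so the image fills the width.
That makes the image 3448.91 px tall (4725 / 1.370).
3780 − 3448.91 = 331.09 px of bars (165.55 each).

166 px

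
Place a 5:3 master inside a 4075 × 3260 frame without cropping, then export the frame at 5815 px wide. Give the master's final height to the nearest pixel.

At 4075×3260 the master is width-limited, so height = 4075 × 3/5 ≈ 2445.00 px.
Scaling 4075 → 5815 is ×1.4270, so the height becomes 2445.00 × 1.4270 ≈ 3489.00 px.

3489 px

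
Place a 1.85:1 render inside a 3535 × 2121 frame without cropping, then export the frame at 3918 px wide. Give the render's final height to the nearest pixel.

2118 px

Fitted into 3535×2121, the render spans the width; its height is 3535 / 1.850 ≈ 1910.81 px.
The frame scales by 3918/3535 = 1.1083; 1910.81 × 1.1083 ≈ 2117.84 px.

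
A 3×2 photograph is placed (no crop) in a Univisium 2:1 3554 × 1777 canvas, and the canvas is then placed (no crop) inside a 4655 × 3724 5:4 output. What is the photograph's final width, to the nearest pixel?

First fit — 3×2 into 3554×1777 spans the height: 2665.50 × 1777.00.
Univisium 2:1 in 4655×3724: fills the width, so the intermediate becomes 4655.00 × 2327.50 — a scale of ×1.3098.
The photograph scales with it: width 2665.50 × 1.3098 ≈ 3491.25.

3491 px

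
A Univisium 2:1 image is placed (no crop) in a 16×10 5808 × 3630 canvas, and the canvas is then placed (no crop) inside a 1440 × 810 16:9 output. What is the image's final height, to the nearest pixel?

648 px

First fit — Univisium 2:1 into 5808×3630 spans the width: 5808.00 × 2904.00.
16×10 in 1440×810: fills the height, so the intermediate becomes 1296.00 × 810.00 — a scale of ×0.2231.
Applying the same ×0.2231: 2904.00 → 648.00.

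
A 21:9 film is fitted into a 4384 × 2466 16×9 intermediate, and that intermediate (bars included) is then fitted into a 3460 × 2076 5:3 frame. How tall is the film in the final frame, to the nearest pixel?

21:9 in 4384×2466: fills the width, so the film is 4384.00 × 1878.86.
16×9 in 3460×2076: fills the width, so the intermediate becomes 3460.00 × 1946.25 — a scale of ×0.7892.
The film scales with it: height 1878.86 × 0.7892 ≈ 1482.86.

1483 px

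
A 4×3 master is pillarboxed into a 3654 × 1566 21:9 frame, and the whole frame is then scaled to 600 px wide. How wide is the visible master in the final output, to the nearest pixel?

At 3654×1566 the master is height-limited, so width = 1566 × 4/3 ≈ 2088.00 px.
Scaling 3654 → 600 is ×0.1642, so the width becomes 2088.00 × 0.1642 ≈ 342.86 px.

343 px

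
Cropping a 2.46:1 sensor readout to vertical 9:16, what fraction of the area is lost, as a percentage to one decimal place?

77.1%

vertical 9:16 is narrower than 2.46:1, so the crop keeps the full height and trims the width.
Area ratio = (0.562)/(2.460) = 22.87%; the remaining 77.13% is cropped out.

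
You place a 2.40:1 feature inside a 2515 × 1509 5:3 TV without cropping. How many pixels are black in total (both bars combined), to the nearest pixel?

2.40:1 is wider than 5:3, so it spans the full width.
That makes the image 1047.9167 px tall (2515 / 2.400).
1509 − 1047.9167 = 461.0833 px of bars.
That's 461.0833 × 2515 ≈ 1159625 black pixels.

1159625 pixels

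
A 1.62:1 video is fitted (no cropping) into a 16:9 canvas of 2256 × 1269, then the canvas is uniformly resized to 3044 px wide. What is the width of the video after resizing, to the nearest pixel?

In the 2256×1269 frame the video fills the height: width = 1269 × 1.620 ≈ 2055.78 px.
The frame scales by 3044/2256 = 1.3493; 2055.78 × 1.3493 ≈ 2773.84 px.

2774 px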